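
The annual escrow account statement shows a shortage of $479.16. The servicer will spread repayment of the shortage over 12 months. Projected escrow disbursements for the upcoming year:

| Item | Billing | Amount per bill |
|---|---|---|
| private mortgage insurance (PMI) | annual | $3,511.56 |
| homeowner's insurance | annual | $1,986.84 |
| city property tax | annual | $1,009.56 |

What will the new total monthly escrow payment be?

Private mortgage insurance (PMI): $3,511.56 annually
Homeowner's insurance: $1,986.84 annually
City property tax: $1,009.56 annually
Total annual escrow = $3,511.56 + $1,986.84 + $1,009.56 = $6,507.96
Monthly escrow = $6,507.96 / 12 = $542.33
Shortage per month = $479.16 ÷ 12 = $39.93
Adjusted monthly = $542.33 + $39.93 = $582.26

$582.26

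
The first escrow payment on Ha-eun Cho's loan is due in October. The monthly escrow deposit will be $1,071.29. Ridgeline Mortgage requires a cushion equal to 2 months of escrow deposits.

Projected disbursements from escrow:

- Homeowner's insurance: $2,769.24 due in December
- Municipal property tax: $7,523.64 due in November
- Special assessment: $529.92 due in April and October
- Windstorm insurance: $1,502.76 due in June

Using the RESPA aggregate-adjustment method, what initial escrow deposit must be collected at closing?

$9,751.51

Cushion = 2 × $1,071.29 = $2,142.58
Trial balance (start $0, +$1,071.29 each month, − disbursements):
  Oct: +$1,071.29 − $529.92 → $541.37
  Nov: +$1,071.29 − $7,523.64 → -$5,910.98
  Dec: +$1,071.29 − $2,769.24 → -$7,608.93
  Jan: +$1,071.29 → -$6,537.64
  Feb: +$1,071.29 → -$5,466.35
  Mar: +$1,071.29 → -$4,395.06
  Apr: +$1,071.29 − $529.92 → -$3,853.69
  May: +$1,071.29 → -$2,782.40
  Jun: +$1,071.29 − $1,502.76 → -$3,213.87
  Jul: +$1,071.29 → -$2,142.58
  Aug: +$1,071.29 → -$1,071.29
  Sep: +$1,071.29 → $0.00
Lowest trial balance = -$7,608.93 (Dec)
Initial deposit = cushion − low point = $2,142.58 − (-$7,608.93) = $9,751.51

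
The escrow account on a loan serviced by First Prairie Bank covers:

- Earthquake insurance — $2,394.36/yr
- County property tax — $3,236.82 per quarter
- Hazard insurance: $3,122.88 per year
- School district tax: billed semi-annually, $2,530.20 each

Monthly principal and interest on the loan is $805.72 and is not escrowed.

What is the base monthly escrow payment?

$1,960.41

Earthquake insurance: $2,394.36
County property tax: $3,236.82 × 4 = $12,947.28
Hazard insurance: $3,122.88
School district tax: $2,530.20 × 2 = $5,060.40
Total per year = $23,524.92
Monthly escrow = $23,524.92 / 12 = $1,960.41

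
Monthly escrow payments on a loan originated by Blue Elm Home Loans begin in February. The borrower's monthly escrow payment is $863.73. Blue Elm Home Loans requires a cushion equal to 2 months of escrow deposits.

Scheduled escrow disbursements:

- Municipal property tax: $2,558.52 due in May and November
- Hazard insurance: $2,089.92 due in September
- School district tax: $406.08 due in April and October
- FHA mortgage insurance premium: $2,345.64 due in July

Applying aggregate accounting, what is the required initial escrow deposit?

$3,454.92

Cushion = 2 × $863.73 = $1,727.46
Trial balance (start $0, +$863.73 each month, − disbursements):
  Feb: +$863.73 → $863.73
  Mar: +$863.73 → $1,727.46
  Apr: +$863.73 − $406.08 → $2,185.11
  May: +$863.73 − $2,558.52 → $490.32
  Jun: +$863.73 → $1,354.05
  Jul: +$863.73 − $2,345.64 → -$127.86
  Aug: +$863.73 → $735.87
  Sep: +$863.73 − $2,089.92 → -$490.32
  Oct: +$863.73 − $406.08 → -$32.67
  Nov: +$863.73 − $2,558.52 → -$1,727.46
  Dec: +$863.73 → -$863.73
  Jan: +$863.73 → $0.00
Lowest trial balance = -$1,727.46 (Nov)
Initial deposit = cushion − low point = $1,727.46 − (-$1,727.46) = $3,454.92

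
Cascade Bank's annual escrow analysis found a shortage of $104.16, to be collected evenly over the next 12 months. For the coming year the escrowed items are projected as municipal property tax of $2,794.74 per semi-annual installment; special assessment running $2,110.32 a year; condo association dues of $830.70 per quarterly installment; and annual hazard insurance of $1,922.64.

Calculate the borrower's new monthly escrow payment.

Municipal property tax: $2,794.74 × 2 = $5,589.48/yr
Special assessment: $2,110.32/yr
Condo association dues: $830.70 × 4 = $3,322.80/yr
Hazard insurance: $1,922.64/yr
Total annual escrow = $12,945.24
Per month = $12,945.24 ÷ 12 = $1,078.77
Monthly shortage recovery: $104.16 ÷ 12 = $8.68
New monthly escrow = $1,078.77 + $8.68 = $1,087.45

$1,087.45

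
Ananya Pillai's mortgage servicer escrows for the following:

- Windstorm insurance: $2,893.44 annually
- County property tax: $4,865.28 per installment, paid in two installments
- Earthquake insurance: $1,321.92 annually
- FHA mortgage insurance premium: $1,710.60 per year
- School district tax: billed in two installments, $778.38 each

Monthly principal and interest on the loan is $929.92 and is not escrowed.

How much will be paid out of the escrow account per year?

$17,213.28

Windstorm insurance: $2,893.44 annually
County property tax: $4,865.28 × 2 = $9,730.56 annually
Earthquake insurance: $1,321.92 annually
FHA mortgage insurance premium: $1,710.60 annually
School district tax: $778.38 × 2 = $1,556.76 annually
Total per year = $17,213.28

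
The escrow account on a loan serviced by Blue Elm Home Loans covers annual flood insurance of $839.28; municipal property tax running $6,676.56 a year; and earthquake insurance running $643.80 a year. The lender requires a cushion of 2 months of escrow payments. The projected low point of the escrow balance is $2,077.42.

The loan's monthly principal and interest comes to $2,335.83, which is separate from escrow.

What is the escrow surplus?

$717.48

Flood insurance = $839.28
Municipal property tax = $6,676.56
Earthquake insurance = $643.80
Annual escrow total = $839.28 + $6,676.56 + $643.80 = $8,159.64
Base monthly escrow = $8,159.64 ÷ 12 = $679.97
Required cushion = 2 × $679.97 = $1,359.94
Excess over cushion: $2,077.42 − $1,359.94 = $717.48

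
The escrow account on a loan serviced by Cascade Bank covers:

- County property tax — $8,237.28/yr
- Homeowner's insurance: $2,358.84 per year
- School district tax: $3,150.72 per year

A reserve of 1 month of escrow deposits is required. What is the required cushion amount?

County property tax = $8,237.28/yr
Homeowner's insurance = $2,358.84/yr
School district tax = $3,150.72/yr
Combined annual = $8,237.28 + $2,358.84 + $3,150.72 = $13,746.84
Monthly = $13,746.84 / 12 = $1,145.57
Required cushion = 1 × $1,145.57 = $1,145.57

$1,145.57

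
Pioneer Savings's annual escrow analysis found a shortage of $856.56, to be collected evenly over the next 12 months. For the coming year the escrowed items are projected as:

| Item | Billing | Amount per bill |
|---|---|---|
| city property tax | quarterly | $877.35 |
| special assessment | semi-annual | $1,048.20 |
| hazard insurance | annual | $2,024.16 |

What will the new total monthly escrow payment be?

City property tax: $877.35 × 4 = $3,509.40 per year
Special assessment: $1,048.20 × 2 = $2,096.40 per year
Hazard insurance: $2,024.16 per year
Annual escrow total = $7,629.96
Monthly = $7,629.96 ÷ 12 = $635.83
Shortage spread = $856.56 / 12 = $71.38/mo
New monthly escrow = $635.83 + $71.38 = $707.21

$707.21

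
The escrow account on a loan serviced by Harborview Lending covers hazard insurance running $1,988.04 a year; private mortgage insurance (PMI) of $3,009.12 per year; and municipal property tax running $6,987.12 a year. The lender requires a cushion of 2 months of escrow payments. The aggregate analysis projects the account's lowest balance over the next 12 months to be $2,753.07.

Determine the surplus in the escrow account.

Hazard insurance = $1,988.04 per year
Private mortgage insurance (PMI) = $3,009.12 per year
Municipal property tax = $6,987.12 per year
Annual escrow total = $11,984.28
Monthly = $11,984.28 ÷ 12 = $998.69
Required reserve = 2 × $998.69 = $1,997.38
Excess over cushion: $2,753.07 − $1,997.38 = $755.69

$755.69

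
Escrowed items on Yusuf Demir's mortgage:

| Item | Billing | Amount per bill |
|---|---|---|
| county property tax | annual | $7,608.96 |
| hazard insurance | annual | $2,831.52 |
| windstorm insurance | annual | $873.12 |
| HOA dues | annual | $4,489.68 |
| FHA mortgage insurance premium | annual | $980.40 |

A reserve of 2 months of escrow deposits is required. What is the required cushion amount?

$2,797.28

County property tax = $7,608.96
Hazard insurance = $2,831.52
Windstorm insurance = $873.12
HOA dues = $4,489.68
FHA mortgage insurance premium = $980.40
Combined annual = $16,783.68
Monthly escrow = $16,783.68 ÷ 12 = $1,398.64
Required cushion = 2 × $1,398.64 = $2,797.28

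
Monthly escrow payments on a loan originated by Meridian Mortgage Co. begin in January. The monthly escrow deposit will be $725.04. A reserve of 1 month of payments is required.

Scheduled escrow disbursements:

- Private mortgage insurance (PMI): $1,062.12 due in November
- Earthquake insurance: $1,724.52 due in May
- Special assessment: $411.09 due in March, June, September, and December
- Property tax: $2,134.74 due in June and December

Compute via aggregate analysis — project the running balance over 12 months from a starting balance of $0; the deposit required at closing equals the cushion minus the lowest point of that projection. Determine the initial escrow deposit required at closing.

Cushion = 1 × $725.04 = $725.04
Trial balance (start $0, +$725.04 each month, − disbursements):
  Jan: +$725.04 → $725.04
  Feb: +$725.04 → $1,450.08
  Mar: +$725.04 − $411.09 → $1,764.03
  Apr: +$725.04 → $2,489.07
  May: +$725.04 − $1,724.52 → $1,489.59
  Jun: +$725.04 − $2,545.83 → -$331.20
  Jul: +$725.04 → $393.84
  Aug: +$725.04 → $1,118.88
  Sep: +$725.04 − $411.09 → $1,432.83
  Oct: +$725.04 → $2,157.87
  Nov: +$725.04 − $1,062.12 → $1,820.79
  Dec: +$725.04 − $2,545.83 → $0.00
Lowest trial balance = -$331.20 (Jun)
Initial deposit = cushion − low point = $725.04 − (-$331.20) = $1,056.24

$1,056.24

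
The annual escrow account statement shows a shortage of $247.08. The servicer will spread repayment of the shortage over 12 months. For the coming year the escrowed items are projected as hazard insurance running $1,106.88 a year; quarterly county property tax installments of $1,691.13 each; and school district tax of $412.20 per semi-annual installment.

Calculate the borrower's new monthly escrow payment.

$745.24

Hazard insurance: $1,106.88/yr
County property tax: $1,691.13 × 4 = $6,764.52/yr
School district tax: $412.20 × 2 = $824.40/yr
Yearly total = $1,106.88 + $6,764.52 + $824.40 = $8,695.80
Monthly escrow = $8,695.80 ÷ 12 = $724.65
Shortage spread = $247.08 / 12 = $20.59/mo
New monthly escrow = $724.65 + $20.59 = $745.24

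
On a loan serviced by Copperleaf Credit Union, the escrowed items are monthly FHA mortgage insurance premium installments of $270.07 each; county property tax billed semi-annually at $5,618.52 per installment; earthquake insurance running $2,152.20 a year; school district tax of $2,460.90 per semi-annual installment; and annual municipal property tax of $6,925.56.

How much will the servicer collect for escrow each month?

$2,373.12

FHA mortgage insurance premium: $270.07 × 12 = $3,240.84
County property tax: $5,618.52 × 2 = $11,237.04
Earthquake insurance: $2,152.20
School district tax: $2,460.90 × 2 = $4,921.80
Municipal property tax: $6,925.56
Combined annual = $3,240.84 + $11,237.04 + $2,152.20 + $4,921.80 + $6,925.56 = $28,477.44
Monthly escrow = $28,477.44 ÷ 12 = $2,373.12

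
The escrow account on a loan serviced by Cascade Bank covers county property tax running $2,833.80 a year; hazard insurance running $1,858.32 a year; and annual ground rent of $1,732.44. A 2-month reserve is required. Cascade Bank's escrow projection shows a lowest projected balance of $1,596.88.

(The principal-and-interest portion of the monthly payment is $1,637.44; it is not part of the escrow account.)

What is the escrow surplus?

$526.12

County property tax — $2,833.80
Hazard insurance — $1,858.32
Ground rent — $1,732.44
Total annual escrow = $2,833.80 + $1,858.32 + $1,732.44 = $6,424.56
Per month = $6,424.56 / 12 = $535.38
Required reserve = 2 × $535.38 = $1,070.76
Excess over cushion: $1,596.88 − $1,070.76 = $526.12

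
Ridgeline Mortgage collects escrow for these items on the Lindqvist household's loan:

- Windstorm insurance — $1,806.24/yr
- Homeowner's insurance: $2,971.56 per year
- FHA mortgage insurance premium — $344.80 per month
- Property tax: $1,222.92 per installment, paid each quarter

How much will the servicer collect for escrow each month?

Windstorm insurance = $1,806.24 annually
Homeowner's insurance = $2,971.56 annually
FHA mortgage insurance premium = $344.80 × 12 = $4,137.60 annually
Property tax = $1,222.92 × 4 = $4,891.68 annually
Combined annual = $1,806.24 + $2,971.56 + $4,137.60 + $4,891.68 = $13,807.08
Monthly = $13,807.08 ÷ 12 = $1,150.59

$1,150.59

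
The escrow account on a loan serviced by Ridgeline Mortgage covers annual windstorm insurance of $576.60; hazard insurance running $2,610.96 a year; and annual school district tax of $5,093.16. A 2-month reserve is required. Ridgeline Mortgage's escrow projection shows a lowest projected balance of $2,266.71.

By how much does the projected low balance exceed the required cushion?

$886.59

Windstorm insurance: $576.60 annually
Hazard insurance: $2,610.96 annually
School district tax: $5,093.16 annually
Total annual escrow = $8,280.72
Monthly escrow = $8,280.72 / 12 = $690.06
Required reserve = 2 × $690.06 = $1,380.12
Surplus = $2,266.71 − $1,380.12 = $886.59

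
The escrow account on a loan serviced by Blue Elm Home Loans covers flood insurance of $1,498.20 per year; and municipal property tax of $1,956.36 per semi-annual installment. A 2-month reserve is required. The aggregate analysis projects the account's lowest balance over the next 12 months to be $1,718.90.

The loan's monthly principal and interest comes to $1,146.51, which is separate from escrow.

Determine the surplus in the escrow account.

$817.08

Flood insurance — $1,498.20 annually
Municipal property tax — $1,956.36 × 2 = $3,912.72 annually
Total annual escrow = $5,410.92
Per month = $5,410.92 / 12 = $450.91
Required cushion = 2 × $450.91 = $901.82
Excess over cushion: $1,718.90 − $901.82 = $817.08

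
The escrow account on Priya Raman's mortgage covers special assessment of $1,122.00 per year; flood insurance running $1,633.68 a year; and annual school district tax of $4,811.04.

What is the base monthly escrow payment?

$630.56

Special assessment = $1,122.00 annually
Flood insurance = $1,633.68 annually
School district tax = $4,811.04 annually
Yearly total = $1,122.00 + $1,633.68 + $4,811.04 = $7,566.72
Per month = $7,566.72 ÷ 12 = $630.56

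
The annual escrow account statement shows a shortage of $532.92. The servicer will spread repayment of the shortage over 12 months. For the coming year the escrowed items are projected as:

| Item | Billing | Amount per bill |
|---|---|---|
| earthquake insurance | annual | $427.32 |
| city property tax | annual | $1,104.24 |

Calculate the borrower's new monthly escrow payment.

Earthquake insurance — $427.32 annually
City property tax — $1,104.24 annually
Annual escrow total = $1,531.56
Monthly escrow = $1,531.56 ÷ 12 = $127.63
Monthly shortage recovery: $532.92 ÷ 12 = $44.41
Adjusted monthly = $127.63 + $44.41 = $172.04

$172.04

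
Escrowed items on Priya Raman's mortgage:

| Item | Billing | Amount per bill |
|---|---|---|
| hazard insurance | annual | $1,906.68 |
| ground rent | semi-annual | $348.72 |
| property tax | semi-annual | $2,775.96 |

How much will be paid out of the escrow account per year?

Hazard insurance: $1,906.68/yr
Ground rent: $348.72 × 2 = $697.44/yr
Property tax: $2,775.96 × 2 = $5,551.92/yr
Total per year = $8,156.04

$8,156.04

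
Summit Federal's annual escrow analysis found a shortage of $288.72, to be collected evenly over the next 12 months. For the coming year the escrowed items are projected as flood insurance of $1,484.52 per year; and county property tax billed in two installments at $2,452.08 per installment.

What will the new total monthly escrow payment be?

$556.45

Flood insurance = $1,484.52 per year
County property tax = $2,452.08 × 2 = $4,904.16 per year
Total per year = $6,388.68
Monthly = $6,388.68 / 12 = $532.39
Monthly shortage recovery: $288.72 ÷ 12 = $24.06
Adjusted monthly = $532.39 + $24.06 = $556.45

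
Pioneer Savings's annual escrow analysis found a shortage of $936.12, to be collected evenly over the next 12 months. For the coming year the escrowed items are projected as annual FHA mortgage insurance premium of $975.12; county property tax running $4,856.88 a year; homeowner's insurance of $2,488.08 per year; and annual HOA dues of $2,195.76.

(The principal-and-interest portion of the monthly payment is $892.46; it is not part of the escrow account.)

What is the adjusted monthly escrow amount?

$954.33

FHA mortgage insurance premium = $975.12/yr
County property tax = $4,856.88/yr
Homeowner's insurance = $2,488.08/yr
HOA dues = $2,195.76/yr
Total per year = $975.12 + $4,856.88 + $2,488.08 + $2,195.76 = $10,515.84
Monthly escrow = $10,515.84 / 12 = $876.32
Shortage per month = $936.12 / 12 = $78.01
New monthly escrow = $876.32 + $78.01 = $954.33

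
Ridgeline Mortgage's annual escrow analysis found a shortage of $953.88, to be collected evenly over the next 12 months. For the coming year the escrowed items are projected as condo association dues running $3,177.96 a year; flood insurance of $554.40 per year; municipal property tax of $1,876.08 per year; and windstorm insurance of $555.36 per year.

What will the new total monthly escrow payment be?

Condo association dues: $3,177.96/yr
Flood insurance: $554.40/yr
Municipal property tax: $1,876.08/yr
Windstorm insurance: $555.36/yr
Total annual escrow = $6,163.80
Monthly = $6,163.80 / 12 = $513.65
Shortage spread = $953.88 ÷ 12 = $79.49/mo
Adjusted monthly = $513.65 + $79.49 = $593.14

$593.14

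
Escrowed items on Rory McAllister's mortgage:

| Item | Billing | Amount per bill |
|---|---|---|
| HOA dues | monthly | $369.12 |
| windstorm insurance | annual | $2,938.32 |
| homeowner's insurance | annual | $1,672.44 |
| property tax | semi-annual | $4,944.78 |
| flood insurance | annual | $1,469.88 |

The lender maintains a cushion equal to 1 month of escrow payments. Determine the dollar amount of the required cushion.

$1,699.97

HOA dues — $369.12 × 12 = $4,429.44/yr
Windstorm insurance — $2,938.32/yr
Homeowner's insurance — $1,672.44/yr
Property tax — $4,944.78 × 2 = $9,889.56/yr
Flood insurance — $1,469.88/yr
Combined annual = $4,429.44 + $2,938.32 + $1,672.44 + $9,889.56 + $1,469.88 = $20,399.64
Monthly escrow = $20,399.64 / 12 = $1,699.97
Cushion = 1 × $1,699.97 = $1,699.97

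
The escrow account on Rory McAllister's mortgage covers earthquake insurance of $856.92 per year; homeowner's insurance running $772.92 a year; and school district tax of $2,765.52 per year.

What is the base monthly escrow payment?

$366.28

Earthquake insurance: $856.92 annually
Homeowner's insurance: $772.92 annually
School district tax: $2,765.52 annually
Yearly total = $856.92 + $772.92 + $2,765.52 = $4,395.36
Per month = $4,395.36 ÷ 12 = $366.28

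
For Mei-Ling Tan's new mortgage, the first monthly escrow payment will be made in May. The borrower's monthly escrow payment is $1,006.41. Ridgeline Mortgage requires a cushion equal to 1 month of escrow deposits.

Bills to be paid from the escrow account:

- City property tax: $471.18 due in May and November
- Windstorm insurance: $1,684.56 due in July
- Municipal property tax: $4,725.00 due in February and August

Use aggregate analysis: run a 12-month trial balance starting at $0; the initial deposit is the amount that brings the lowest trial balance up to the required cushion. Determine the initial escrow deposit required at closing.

Cushion = 1 × $1,006.41 = $1,006.41
Trial balance (start $0, +$1,006.41 each month, − disbursements):
  May: +$1,006.41 − $471.18 → $535.23
  Jun: +$1,006.41 → $1,541.64
  Jul: +$1,006.41 − $1,684.56 → $863.49
  Aug: +$1,006.41 − $4,725.00 → -$2,855.10
  Sep: +$1,006.41 → -$1,848.69
  Oct: +$1,006.41 → -$842.28
  Nov: +$1,006.41 − $471.18 → -$307.05
  Dec: +$1,006.41 → $699.36
  Jan: +$1,006.41 → $1,705.77
  Feb: +$1,006.41 − $4,725.00 → -$2,012.82
  Mar: +$1,006.41 → -$1,006.41
  Apr: +$1,006.41 → $0.00
Lowest trial balance = -$2,855.10 (Aug)
Initial deposit = cushion − low point = $1,006.41 − (-$2,855.10) = $3,861.51

$3,861.51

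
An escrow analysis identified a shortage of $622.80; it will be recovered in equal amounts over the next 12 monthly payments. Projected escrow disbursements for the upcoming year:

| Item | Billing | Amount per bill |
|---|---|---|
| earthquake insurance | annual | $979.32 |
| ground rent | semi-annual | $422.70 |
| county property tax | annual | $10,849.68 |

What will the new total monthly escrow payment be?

Earthquake insurance = $979.32/yr
Ground rent = $422.70 × 2 = $845.40/yr
County property tax = $10,849.68/yr
Combined annual = $979.32 + $845.40 + $10,849.68 = $12,674.40
Per month = $12,674.40 ÷ 12 = $1,056.20
Monthly shortage recovery: $622.80 / 12 = $51.90
Adjusted monthly = $1,056.20 + $51.90 = $1,108.10

$1,108.10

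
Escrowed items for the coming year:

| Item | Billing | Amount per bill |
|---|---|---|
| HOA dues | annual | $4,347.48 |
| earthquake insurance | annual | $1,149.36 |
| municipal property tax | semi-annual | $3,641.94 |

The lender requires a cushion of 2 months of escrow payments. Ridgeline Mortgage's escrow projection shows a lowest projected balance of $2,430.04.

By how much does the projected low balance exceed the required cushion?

HOA dues — $4,347.48/yr
Earthquake insurance — $1,149.36/yr
Municipal property tax — $3,641.94 × 2 = $7,283.88/yr
Annual escrow total = $12,780.72
Monthly escrow = $12,780.72 ÷ 12 = $1,065.06
Required cushion = 2 × $1,065.06 = $2,130.12
Surplus = $2,430.04 − $2,130.12 = $299.92

$299.92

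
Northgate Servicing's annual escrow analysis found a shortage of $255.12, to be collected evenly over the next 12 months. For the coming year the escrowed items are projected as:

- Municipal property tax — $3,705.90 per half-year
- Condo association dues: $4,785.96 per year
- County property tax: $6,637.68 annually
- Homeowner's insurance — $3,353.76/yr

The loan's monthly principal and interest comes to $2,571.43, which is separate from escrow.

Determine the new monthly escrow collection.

$1,870.36

Municipal property tax — $3,705.90 × 2 = $7,411.80 annually
Condo association dues — $4,785.96 annually
County property tax — $6,637.68 annually
Homeowner's insurance — $3,353.76 annually
Total annual escrow = $7,411.80 + $4,785.96 + $6,637.68 + $3,353.76 = $22,189.20
Monthly escrow = $22,189.20 / 12 = $1,849.10
Monthly shortage recovery: $255.12 / 12 = $21.26
Adjusted monthly = $1,849.10 + $21.26 = $1,870.36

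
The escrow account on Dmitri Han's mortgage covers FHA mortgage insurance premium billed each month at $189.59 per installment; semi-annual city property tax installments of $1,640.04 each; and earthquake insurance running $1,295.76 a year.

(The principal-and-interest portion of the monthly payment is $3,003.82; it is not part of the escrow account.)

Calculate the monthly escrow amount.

FHA mortgage insurance premium — $189.59 × 12 = $2,275.08 per year
City property tax — $1,640.04 × 2 = $3,280.08 per year
Earthquake insurance — $1,295.76 per year
Annual escrow total = $2,275.08 + $3,280.08 + $1,295.76 = $6,850.92
Monthly escrow = $6,850.92 ÷ 12 = $570.91

$570.91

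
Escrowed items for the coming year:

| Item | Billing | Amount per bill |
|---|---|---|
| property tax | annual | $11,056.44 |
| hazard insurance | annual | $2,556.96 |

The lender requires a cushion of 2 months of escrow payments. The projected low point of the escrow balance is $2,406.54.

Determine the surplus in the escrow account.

$137.64

Property tax: $11,056.44 per year
Hazard insurance: $2,556.96 per year
Total per year = $11,056.44 + $2,556.96 = $13,613.40
Per month = $13,613.40 ÷ 12 = $1,134.45
Cushion = 2 × $1,134.45 = $2,268.90
Surplus = $2,406.54 − $2,268.90 = $137.64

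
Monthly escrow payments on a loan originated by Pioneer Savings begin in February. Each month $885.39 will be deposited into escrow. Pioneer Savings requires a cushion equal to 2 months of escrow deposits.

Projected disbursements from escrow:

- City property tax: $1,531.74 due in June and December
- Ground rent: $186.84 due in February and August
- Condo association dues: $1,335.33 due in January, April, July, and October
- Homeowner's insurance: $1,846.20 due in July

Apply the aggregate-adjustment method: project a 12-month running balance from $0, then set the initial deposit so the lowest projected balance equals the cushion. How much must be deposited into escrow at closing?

$2,693.88

Cushion = 2 × $885.39 = $1,770.78
Trial balance (start $0, +$885.39 each month, − disbursements):
  Feb: +$885.39 − $186.84 → $698.55
  Mar: +$885.39 → $1,583.94
  Apr: +$885.39 − $1,335.33 → $1,134.00
  May: +$885.39 → $2,019.39
  Jun: +$885.39 − $1,531.74 → $1,373.04
  Jul: +$885.39 − $3,181.53 → -$923.10
  Aug: +$885.39 − $186.84 → -$224.55
  Sep: +$885.39 → $660.84
  Oct: +$885.39 − $1,335.33 → $210.90
  Nov: +$885.39 → $1,096.29
  Dec: +$885.39 − $1,531.74 → $449.94
  Jan: +$885.39 − $1,335.33 → $0.00
Lowest trial balance = -$923.10 (Jul)
Initial deposit = cushion − low point = $1,770.78 − (-$923.10) = $2,693.88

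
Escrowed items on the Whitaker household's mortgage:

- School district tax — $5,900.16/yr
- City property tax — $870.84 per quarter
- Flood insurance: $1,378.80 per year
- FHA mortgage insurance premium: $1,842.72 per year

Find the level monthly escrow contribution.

School district tax = $5,900.16/yr
City property tax = $870.84 × 4 = $3,483.36/yr
Flood insurance = $1,378.80/yr
FHA mortgage insurance premium = $1,842.72/yr
Total per year = $5,900.16 + $3,483.36 + $1,378.80 + $1,842.72 = $12,605.04
Monthly = $12,605.04 ÷ 12 = $1,050.42

$1,050.42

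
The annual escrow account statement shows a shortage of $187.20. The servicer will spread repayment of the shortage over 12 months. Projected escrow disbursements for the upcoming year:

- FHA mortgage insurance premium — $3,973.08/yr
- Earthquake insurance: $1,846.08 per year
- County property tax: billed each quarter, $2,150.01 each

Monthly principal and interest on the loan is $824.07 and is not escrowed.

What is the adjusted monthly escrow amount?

FHA mortgage insurance premium = $3,973.08 per year
Earthquake insurance = $1,846.08 per year
County property tax = $2,150.01 × 4 = $8,600.04 per year
Total annual escrow = $3,973.08 + $1,846.08 + $8,600.04 = $14,419.20
Per month = $14,419.20 ÷ 12 = $1,201.60
Monthly shortage recovery: $187.20 / 12 = $15.60
Adjusted monthly = $1,201.60 + $15.60 = $1,217.20

$1,217.20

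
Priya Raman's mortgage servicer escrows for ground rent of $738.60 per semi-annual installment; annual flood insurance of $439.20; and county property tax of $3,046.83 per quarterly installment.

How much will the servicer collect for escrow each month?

Ground rent — $738.60 × 2 = $1,477.20/yr
Flood insurance — $439.20/yr
County property tax — $3,046.83 × 4 = $12,187.32/yr
Annual escrow total = $1,477.20 + $439.20 + $12,187.32 = $14,103.72
Base monthly escrow = $14,103.72 / 12 = $1,175.31

$1,175.31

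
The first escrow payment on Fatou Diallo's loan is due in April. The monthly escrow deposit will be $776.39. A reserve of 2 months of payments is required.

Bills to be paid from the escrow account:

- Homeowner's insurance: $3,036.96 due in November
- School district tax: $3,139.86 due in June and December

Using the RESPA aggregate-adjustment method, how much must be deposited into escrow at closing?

Cushion = 2 × $776.39 = $1,552.78
Trial balance (start $0, +$776.39 each month, − disbursements):
  Apr: +$776.39 → $776.39
  May: +$776.39 → $1,552.78
  Jun: +$776.39 − $3,139.86 → -$810.69
  Jul: +$776.39 → -$34.30
  Aug: +$776.39 → $742.09
  Sep: +$776.39 → $1,518.48
  Oct: +$776.39 → $2,294.87
  Nov: +$776.39 − $3,036.96 → $34.30
  Dec: +$776.39 − $3,139.86 → -$2,329.17
  Jan: +$776.39 → -$1,552.78
  Feb: +$776.39 → -$776.39
  Mar: +$776.39 → $0.00
Lowest trial balance = -$2,329.17 (Dec)
Initial deposit = cushion − low point = $1,552.78 − (-$2,329.17) = $3,881.95

$3,881.95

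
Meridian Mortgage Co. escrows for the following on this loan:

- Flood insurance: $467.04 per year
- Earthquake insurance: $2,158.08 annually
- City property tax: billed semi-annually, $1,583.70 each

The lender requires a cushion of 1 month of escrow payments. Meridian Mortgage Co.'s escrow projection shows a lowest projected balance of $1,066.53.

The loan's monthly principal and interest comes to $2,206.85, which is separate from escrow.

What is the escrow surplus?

Flood insurance — $467.04
Earthquake insurance — $2,158.08
City property tax — $1,583.70 × 2 = $3,167.40
Total annual escrow = $467.04 + $2,158.08 + $3,167.40 = $5,792.52
Per month = $5,792.52 / 12 = $482.71
Cushion = 1 × $482.71 = $482.71
Excess over cushion: $1,066.53 − $482.71 = $583.82

$583.82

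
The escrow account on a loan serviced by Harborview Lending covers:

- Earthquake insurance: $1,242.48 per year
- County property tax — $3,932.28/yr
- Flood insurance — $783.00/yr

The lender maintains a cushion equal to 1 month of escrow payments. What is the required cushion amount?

$496.48

Earthquake insurance = $1,242.48
County property tax = $3,932.28
Flood insurance = $783.00
Yearly total = $5,957.76
Monthly escrow = $5,957.76 / 12 = $496.48
Required cushion = 1 × $496.48 = $496.48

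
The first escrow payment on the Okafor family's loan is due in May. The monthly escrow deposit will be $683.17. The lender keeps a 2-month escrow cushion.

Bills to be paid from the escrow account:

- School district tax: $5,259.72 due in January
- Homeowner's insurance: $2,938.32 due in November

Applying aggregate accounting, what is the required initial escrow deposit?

Cushion = 2 × $683.17 = $1,366.34
Trial balance (start $0, +$683.17 each month, − disbursements):
  May: +$683.17 → $683.17
  Jun: +$683.17 → $1,366.34
  Jul: +$683.17 → $2,049.51
  Aug: +$683.17 → $2,732.68
  Sep: +$683.17 → $3,415.85
  Oct: +$683.17 → $4,099.02
  Nov: +$683.17 − $2,938.32 → $1,843.87
  Dec: +$683.17 → $2,527.04
  Jan: +$683.17 − $5,259.72 → -$2,049.51
  Feb: +$683.17 → -$1,366.34
  Mar: +$683.17 → -$683.17
  Apr: +$683.17 → $0.00
Lowest trial balance = -$2,049.51 (Jan)
Initial deposit = cushion − low point = $1,366.34 − (-$2,049.51) = $3,415.85

$3,415.85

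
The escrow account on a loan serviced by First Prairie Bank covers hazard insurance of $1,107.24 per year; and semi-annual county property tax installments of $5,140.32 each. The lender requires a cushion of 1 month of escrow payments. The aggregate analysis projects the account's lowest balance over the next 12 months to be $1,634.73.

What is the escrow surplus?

Hazard insurance — $1,107.24
County property tax — $5,140.32 × 2 = $10,280.64
Total per year = $1,107.24 + $10,280.64 = $11,387.88
Monthly = $11,387.88 / 12 = $948.99
Required reserve = 1 × $948.99 = $948.99
Excess over cushion: $1,634.73 − $948.99 = $685.74

$685.74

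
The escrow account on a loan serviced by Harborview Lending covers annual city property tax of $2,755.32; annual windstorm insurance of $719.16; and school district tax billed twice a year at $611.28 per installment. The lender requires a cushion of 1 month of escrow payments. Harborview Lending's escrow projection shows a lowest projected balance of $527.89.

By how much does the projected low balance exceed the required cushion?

City property tax: $2,755.32
Windstorm insurance: $719.16
School district tax: $611.28 × 2 = $1,222.56
Annual escrow total = $2,755.32 + $719.16 + $1,222.56 = $4,697.04
Base monthly escrow = $4,697.04 ÷ 12 = $391.42
Required reserve = 1 × $391.42 = $391.42
Excess over cushion: $527.89 − $391.42 = $136.47

$136.47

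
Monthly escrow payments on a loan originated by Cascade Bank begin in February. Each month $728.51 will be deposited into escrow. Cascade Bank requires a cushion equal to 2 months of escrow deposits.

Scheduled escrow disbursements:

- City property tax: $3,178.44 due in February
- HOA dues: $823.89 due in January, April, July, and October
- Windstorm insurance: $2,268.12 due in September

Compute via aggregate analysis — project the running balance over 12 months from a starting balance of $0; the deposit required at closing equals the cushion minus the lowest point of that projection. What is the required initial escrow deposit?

$3,906.95

Cushion = 2 × $728.51 = $1,457.02
Trial balance (start $0, +$728.51 each month, − disbursements):
  Feb: +$728.51 − $3,178.44 → -$2,449.93
  Mar: +$728.51 → -$1,721.42
  Apr: +$728.51 − $823.89 → -$1,816.80
  May: +$728.51 → -$1,088.29
  Jun: +$728.51 → -$359.78
  Jul: +$728.51 − $823.89 → -$455.16
  Aug: +$728.51 → $273.35
  Sep: +$728.51 − $2,268.12 → -$1,266.26
  Oct: +$728.51 − $823.89 → -$1,361.64
  Nov: +$728.51 → -$633.13
  Dec: +$728.51 → $95.38
  Jan: +$728.51 − $823.89 → $0.00
Lowest trial balance = -$2,449.93 (Feb)
Initial deposit = cushion − low point = $1,457.02 − (-$2,449.93) = $3,906.95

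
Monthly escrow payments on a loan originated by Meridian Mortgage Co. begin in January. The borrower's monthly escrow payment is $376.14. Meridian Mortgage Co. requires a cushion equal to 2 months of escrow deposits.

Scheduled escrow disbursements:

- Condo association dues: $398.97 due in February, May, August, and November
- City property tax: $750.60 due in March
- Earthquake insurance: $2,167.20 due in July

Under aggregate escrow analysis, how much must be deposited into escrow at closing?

$1,857.87

Cushion = 2 × $376.14 = $752.28
Trial balance (start $0, +$376.14 each month, − disbursements):
  Jan: +$376.14 → $376.14
  Feb: +$376.14 − $398.97 → $353.31
  Mar: +$376.14 − $750.60 → -$21.15
  Apr: +$376.14 → $354.99
  May: +$376.14 − $398.97 → $332.16
  Jun: +$376.14 → $708.30
  Jul: +$376.14 − $2,167.20 → -$1,082.76
  Aug: +$376.14 − $398.97 → -$1,105.59
  Sep: +$376.14 → -$729.45
  Oct: +$376.14 → -$353.31
  Nov: +$376.14 − $398.97 → -$376.14
  Dec: +$376.14 → $0.00
Lowest trial balance = -$1,105.59 (Aug)
Initial deposit = cushion − low point = $752.28 − (-$1,105.59) = $1,857.87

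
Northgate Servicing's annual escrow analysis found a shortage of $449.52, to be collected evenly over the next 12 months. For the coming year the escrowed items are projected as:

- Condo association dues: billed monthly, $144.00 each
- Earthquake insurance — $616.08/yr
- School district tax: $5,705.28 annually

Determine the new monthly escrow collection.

$708.24

Condo association dues: $144.00 × 12 = $1,728.00 annually
Earthquake insurance: $616.08 annually
School district tax: $5,705.28 annually
Total annual escrow = $1,728.00 + $616.08 + $5,705.28 = $8,049.36
Per month = $8,049.36 / 12 = $670.78
Shortage per month = $449.52 ÷ 12 = $37.46
New monthly escrow = $670.78 + $37.46 = $708.24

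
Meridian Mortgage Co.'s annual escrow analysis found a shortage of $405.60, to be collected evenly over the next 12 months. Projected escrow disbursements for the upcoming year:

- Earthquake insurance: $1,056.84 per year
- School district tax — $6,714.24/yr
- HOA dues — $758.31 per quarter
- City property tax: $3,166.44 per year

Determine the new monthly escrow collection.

Earthquake insurance: $1,056.84
School district tax: $6,714.24
HOA dues: $758.31 × 4 = $3,033.24
City property tax: $3,166.44
Total annual escrow = $1,056.84 + $6,714.24 + $3,033.24 + $3,166.44 = $13,970.76
Monthly = $13,970.76 ÷ 12 = $1,164.23
Shortage spread = $405.60 ÷ 12 = $33.80/mo
Adjusted monthly = $1,164.23 + $33.80 = $1,198.03

$1,198.03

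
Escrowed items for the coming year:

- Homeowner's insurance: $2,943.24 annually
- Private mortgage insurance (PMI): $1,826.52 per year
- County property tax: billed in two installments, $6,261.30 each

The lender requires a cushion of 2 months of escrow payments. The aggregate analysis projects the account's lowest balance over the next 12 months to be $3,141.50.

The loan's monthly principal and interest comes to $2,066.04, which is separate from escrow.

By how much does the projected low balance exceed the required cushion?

Homeowner's insurance = $2,943.24
Private mortgage insurance (PMI) = $1,826.52
County property tax = $6,261.30 × 2 = $12,522.60
Total annual escrow = $2,943.24 + $1,826.52 + $12,522.60 = $17,292.36
Monthly escrow = $17,292.36 ÷ 12 = $1,441.03
Cushion = 2 × $1,441.03 = $2,882.06
Excess over cushion: $3,141.50 − $2,882.06 = $259.44

$259.44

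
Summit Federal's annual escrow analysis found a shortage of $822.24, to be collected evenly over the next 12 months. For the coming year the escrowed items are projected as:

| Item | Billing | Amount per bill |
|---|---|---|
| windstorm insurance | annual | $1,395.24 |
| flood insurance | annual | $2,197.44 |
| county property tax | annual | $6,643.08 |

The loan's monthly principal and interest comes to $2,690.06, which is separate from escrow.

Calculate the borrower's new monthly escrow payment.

Windstorm insurance — $1,395.24
Flood insurance — $2,197.44
County property tax — $6,643.08
Combined annual = $1,395.24 + $2,197.44 + $6,643.08 = $10,235.76
Monthly escrow = $10,235.76 ÷ 12 = $852.98
Monthly shortage recovery: $822.24 ÷ 12 = $68.52
New monthly escrow = $852.98 + $68.52 = $921.50

$921.50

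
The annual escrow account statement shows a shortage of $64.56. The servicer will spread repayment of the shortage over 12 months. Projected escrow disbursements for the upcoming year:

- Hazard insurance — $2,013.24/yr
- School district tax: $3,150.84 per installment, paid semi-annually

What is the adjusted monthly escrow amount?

$698.29

Hazard insurance: $2,013.24/yr
School district tax: $3,150.84 × 2 = $6,301.68/yr
Yearly total = $2,013.24 + $6,301.68 = $8,314.92
Base monthly escrow = $8,314.92 / 12 = $692.91
Shortage per month = $64.56 ÷ 12 = $5.38
New monthly escrow = $692.91 + $5.38 = $698.29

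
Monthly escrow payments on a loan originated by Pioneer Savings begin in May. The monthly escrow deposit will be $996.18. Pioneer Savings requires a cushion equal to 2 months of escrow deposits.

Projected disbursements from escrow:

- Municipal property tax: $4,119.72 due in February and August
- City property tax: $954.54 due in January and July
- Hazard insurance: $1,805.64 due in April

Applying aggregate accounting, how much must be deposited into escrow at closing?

$3,081.90

Cushion = 2 × $996.18 = $1,992.36
Trial balance (start $0, +$996.18 each month, − disbursements):
  May: +$996.18 → $996.18
  Jun: +$996.18 → $1,992.36
  Jul: +$996.18 − $954.54 → $2,034.00
  Aug: +$996.18 − $4,119.72 → -$1,089.54
  Sep: +$996.18 → -$93.36
  Oct: +$996.18 → $902.82
  Nov: +$996.18 → $1,899.00
  Dec: +$996.18 → $2,895.18
  Jan: +$996.18 − $954.54 → $2,936.82
  Feb: +$996.18 − $4,119.72 → -$186.72
  Mar: +$996.18 → $809.46
  Apr: +$996.18 − $1,805.64 → $0.00
Lowest trial balance = -$1,089.54 (Aug)
Initial deposit = cushion − low point = $1,992.36 − (-$1,089.54) = $3,081.90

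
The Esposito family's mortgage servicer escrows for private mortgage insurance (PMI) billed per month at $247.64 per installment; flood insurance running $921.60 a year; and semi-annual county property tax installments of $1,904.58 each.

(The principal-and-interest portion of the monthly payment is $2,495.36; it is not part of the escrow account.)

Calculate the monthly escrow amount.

$641.87

Private mortgage insurance (PMI) — $247.64 × 12 = $2,971.68/yr
Flood insurance — $921.60/yr
County property tax — $1,904.58 × 2 = $3,809.16/yr
Yearly total = $7,702.44
Per month = $7,702.44 ÷ 12 = $641.87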